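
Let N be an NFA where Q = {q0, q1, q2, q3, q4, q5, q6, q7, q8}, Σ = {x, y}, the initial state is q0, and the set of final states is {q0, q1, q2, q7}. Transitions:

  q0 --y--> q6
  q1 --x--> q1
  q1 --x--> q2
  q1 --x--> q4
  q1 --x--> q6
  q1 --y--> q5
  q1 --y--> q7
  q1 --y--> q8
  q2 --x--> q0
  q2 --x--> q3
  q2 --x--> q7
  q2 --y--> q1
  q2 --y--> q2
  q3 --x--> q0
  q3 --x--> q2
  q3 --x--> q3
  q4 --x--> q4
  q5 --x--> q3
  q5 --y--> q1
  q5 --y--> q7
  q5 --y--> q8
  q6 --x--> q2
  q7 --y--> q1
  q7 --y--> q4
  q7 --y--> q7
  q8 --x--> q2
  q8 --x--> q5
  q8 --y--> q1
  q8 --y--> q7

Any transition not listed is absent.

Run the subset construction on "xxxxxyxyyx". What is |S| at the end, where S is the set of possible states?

0

Start in {q0}.
Read 'x': q0→∅; now ∅.
The set is empty and remains empty for the remaining 9 symbols.
That set has 0 states.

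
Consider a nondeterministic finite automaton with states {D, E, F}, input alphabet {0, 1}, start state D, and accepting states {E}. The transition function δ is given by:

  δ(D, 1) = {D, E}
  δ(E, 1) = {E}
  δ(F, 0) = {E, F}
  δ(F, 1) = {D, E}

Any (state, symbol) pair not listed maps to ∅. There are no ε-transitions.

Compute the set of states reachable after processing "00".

Start in {D}.
Read '0': D→∅; now ∅.
The set is empty and remains empty for the remaining 1 symbol.

∅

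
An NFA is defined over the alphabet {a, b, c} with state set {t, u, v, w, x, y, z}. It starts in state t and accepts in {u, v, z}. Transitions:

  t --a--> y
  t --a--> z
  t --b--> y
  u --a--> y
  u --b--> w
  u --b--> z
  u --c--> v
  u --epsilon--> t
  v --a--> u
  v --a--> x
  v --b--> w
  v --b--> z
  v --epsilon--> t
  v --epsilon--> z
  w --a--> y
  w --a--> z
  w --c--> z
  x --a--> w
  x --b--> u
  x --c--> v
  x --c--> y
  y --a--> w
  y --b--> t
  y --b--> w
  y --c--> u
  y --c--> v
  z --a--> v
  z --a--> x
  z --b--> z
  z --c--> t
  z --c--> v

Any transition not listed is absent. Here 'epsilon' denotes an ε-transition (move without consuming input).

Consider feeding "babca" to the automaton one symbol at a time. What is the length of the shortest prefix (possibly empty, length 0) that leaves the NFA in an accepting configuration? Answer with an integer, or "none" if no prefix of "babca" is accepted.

none

Start in {t}.
Read 'b': {t} → {y}.
Read 'a': {y} → {w}.
Read 'b': {w} → ∅.
The set is empty and remains empty for the remaining 2 symbols.
No reachable set along the way intersects F.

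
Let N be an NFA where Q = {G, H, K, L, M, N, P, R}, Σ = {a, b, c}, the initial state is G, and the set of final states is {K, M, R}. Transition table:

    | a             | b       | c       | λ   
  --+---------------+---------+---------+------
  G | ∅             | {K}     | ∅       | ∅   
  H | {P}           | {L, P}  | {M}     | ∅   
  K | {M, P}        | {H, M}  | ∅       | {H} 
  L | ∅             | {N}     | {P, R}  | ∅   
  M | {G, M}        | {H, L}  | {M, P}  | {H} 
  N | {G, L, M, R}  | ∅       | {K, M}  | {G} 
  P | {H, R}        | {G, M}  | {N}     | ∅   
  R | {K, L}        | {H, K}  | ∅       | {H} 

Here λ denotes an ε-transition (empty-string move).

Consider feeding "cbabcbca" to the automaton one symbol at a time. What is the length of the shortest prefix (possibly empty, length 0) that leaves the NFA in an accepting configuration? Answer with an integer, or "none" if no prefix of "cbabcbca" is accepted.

none

Start in {G}.
Read 'c': G→∅; now ∅.
The set is empty and remains empty for the remaining 7 symbols.
No reachable set along the way intersects F.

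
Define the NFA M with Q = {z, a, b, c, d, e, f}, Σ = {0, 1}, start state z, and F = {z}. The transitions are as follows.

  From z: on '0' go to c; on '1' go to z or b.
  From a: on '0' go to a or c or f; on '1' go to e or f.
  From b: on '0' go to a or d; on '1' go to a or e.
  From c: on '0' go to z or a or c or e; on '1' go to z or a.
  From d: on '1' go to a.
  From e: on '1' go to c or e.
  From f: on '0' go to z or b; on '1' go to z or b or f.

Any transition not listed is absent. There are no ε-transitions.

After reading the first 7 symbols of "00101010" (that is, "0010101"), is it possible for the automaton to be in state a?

Yes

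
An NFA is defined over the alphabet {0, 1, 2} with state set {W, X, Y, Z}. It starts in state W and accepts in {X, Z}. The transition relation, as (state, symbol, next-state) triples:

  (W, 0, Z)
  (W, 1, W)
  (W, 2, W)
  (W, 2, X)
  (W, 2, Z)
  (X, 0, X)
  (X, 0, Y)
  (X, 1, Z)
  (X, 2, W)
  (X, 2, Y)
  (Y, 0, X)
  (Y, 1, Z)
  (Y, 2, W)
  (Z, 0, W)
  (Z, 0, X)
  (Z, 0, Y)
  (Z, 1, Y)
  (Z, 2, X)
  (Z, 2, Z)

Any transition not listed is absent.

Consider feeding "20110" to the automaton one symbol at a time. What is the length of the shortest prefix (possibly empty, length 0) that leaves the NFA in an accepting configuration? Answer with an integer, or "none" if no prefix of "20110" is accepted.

Start in {W}.
Read '2': W→{W, X, Z}; now {W, X, Z}.
None of the earlier sets intersect F, but {W, X, Z} does.

1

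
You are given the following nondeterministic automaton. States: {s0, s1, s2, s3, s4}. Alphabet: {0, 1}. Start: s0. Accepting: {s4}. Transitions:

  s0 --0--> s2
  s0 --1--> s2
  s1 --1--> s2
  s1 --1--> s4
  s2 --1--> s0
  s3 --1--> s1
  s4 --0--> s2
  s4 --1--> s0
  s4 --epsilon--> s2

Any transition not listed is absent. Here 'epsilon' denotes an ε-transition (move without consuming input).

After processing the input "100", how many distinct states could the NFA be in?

0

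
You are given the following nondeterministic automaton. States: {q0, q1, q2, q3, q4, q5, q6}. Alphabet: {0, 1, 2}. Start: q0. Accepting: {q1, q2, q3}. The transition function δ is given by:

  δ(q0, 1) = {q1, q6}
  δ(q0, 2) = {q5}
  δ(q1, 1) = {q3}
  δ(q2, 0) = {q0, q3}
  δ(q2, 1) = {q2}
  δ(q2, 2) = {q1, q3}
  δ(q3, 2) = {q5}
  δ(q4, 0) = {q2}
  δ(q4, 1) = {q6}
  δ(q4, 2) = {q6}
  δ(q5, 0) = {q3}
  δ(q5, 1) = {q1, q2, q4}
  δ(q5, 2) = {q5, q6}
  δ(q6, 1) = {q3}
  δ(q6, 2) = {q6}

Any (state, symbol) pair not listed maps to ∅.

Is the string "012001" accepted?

Start in {q0}.
Read '0': q0→∅; now ∅.
The set is empty and remains empty for the remaining 5 symbols.
The final set ∅ contains no accepting state.

No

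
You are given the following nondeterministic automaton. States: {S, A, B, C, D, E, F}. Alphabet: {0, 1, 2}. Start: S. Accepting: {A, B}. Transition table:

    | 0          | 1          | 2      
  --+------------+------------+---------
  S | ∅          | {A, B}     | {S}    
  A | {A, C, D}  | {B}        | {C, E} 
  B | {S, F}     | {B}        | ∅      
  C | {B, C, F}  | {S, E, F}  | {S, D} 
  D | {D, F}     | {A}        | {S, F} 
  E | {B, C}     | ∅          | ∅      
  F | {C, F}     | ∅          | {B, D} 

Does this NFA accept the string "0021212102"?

Start in {S}.
Read '0': {S} → ∅.
The set is empty and remains empty for the remaining 9 symbols.
The final set ∅ contains no accepting state.

No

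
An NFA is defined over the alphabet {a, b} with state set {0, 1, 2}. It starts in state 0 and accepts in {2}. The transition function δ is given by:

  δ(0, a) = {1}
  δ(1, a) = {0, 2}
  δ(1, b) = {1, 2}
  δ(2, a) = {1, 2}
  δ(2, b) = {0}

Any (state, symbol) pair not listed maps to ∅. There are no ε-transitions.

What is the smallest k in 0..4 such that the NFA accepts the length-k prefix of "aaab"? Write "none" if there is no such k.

2

Start in {0}.
Read 'a': {0} → {1}.
Read 'a': {1} → {0, 2}.
None of the earlier sets intersect F, but {0, 2} does.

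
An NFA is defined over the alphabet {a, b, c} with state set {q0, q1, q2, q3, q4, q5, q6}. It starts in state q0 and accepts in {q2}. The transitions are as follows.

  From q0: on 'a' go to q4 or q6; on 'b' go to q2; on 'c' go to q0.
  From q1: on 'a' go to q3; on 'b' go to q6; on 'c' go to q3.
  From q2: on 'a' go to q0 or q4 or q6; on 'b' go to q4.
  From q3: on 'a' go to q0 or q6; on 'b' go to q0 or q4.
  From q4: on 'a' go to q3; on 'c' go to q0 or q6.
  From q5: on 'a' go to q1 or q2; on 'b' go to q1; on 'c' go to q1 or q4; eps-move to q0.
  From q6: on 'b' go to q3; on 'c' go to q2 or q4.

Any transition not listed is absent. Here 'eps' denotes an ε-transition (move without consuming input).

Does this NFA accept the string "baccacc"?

Yes

Start in {q0}.
Read 'b': q0→{q2}; now {q2}.
Read 'a': q2→{q0, q4, q6}; now {q0, q4, q6}.
Read 'c': q0→{q0}, q4→{q0, q6}, q6→{q2, q4}; now {q0, q2, q4, q6}.
Read 'c': q0→{q0}, q2→∅, q4→{q0, q6}, q6→{q2, q4}; now {q0, q2, q4, q6}.
Read 'a': q0→{q4, q6}, q2→{q0, q4, q6}, q4→{q3}, q6→∅; now {q0, q3, q4, q6}.
Read 'c': q0→{q0}, q3→∅, q4→{q0, q6}, q6→{q2, q4}; now {q0, q2, q4, q6}.
Read 'c': q0→{q0}, q2→∅, q4→{q0, q6}, q6→{q2, q4}; now {q0, q2, q4, q6}.
The final set {q0, q2, q4, q6} contains the accepting state q2.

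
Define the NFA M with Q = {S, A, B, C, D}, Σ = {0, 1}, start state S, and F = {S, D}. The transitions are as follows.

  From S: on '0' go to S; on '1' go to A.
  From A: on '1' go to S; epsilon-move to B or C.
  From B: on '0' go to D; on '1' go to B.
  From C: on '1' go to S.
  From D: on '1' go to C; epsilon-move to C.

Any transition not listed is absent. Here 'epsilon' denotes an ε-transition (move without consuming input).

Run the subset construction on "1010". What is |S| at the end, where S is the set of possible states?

Start in {S}.
Read '1': {S} → {A, B, C}.
Read '0': {A, B, C} → {C, D}.
Read '1': {C, D} → {S, C}.
Read '0': {S, C} → {S}.
That set has 1 state.

1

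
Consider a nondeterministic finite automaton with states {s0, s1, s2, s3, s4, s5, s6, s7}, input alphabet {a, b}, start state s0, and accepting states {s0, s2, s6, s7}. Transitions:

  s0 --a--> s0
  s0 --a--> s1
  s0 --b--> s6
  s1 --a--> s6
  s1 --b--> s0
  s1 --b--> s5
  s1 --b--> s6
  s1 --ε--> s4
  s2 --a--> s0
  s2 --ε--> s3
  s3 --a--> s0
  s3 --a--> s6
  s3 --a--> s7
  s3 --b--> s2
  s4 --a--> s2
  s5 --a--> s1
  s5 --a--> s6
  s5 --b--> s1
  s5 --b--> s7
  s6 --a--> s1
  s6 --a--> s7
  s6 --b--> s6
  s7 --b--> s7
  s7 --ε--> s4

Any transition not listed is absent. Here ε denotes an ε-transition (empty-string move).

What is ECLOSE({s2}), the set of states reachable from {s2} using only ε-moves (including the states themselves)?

{s2, s3}

Begin with {s2}.
ε-move s2 → s3; add s3.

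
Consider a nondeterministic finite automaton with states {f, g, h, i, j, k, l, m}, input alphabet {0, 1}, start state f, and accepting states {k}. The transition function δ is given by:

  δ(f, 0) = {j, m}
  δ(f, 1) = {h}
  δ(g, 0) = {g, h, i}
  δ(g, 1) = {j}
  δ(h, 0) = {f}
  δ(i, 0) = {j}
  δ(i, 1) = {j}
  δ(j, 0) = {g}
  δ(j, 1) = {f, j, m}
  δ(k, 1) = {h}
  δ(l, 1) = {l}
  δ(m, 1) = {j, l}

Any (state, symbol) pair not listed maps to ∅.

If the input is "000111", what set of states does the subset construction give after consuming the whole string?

Start in {f}.
Read '0': {f} → {j, m}.
Read '0': {j, m} → {g}.
Read '0': {g} → {g, h, i}.
Read '1': {g, h, i} → {j}.
Read '1': {j} → {f, j, m}.
Read '1': {f, j, m} → {f, h, j, l, m}.

{f, h, j, l, m}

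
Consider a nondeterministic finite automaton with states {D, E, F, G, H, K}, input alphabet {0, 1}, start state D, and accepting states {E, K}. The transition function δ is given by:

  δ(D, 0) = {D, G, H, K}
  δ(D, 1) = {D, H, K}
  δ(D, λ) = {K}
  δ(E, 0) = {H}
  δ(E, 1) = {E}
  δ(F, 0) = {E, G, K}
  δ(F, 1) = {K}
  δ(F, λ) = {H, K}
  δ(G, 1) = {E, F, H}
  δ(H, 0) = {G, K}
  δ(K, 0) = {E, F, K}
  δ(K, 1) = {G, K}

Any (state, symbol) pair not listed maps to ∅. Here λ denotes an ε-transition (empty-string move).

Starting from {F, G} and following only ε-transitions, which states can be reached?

{F, G, H, K}

Begin with {F, G}.
ε-move F → H; add H.
ε-move F → K; add K.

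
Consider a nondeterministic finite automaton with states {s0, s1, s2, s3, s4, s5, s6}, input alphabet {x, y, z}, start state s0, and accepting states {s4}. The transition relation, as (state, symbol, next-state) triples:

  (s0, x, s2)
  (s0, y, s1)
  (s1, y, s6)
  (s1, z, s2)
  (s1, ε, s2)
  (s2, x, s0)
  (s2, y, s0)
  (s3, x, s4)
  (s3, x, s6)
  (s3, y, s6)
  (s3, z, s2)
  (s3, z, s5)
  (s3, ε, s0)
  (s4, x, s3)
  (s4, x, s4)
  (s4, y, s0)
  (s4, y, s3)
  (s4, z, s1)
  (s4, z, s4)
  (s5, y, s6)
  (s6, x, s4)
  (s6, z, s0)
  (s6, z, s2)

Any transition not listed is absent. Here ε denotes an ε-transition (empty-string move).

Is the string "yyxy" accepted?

Start in {s0}.
Read 'y': {s0} → {s1, s2}.
Read 'y': {s1, s2} → {s0, s6}.
Read 'x': {s0, s6} → {s2, s4}.
Read 'y': {s2, s4} → {s0, s3}.
The final set {s0, s3} contains no accepting state.

No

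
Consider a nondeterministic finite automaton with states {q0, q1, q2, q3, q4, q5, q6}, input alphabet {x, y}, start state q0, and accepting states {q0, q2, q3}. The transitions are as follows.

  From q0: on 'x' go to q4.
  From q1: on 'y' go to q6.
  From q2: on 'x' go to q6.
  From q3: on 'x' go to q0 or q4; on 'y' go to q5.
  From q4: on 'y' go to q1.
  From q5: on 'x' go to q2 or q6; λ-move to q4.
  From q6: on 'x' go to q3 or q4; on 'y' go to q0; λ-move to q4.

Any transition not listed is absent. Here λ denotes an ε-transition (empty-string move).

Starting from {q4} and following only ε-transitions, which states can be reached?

Begin with {q4}.
No ε-moves leave this set, so the closure equals the set itself.

{q4}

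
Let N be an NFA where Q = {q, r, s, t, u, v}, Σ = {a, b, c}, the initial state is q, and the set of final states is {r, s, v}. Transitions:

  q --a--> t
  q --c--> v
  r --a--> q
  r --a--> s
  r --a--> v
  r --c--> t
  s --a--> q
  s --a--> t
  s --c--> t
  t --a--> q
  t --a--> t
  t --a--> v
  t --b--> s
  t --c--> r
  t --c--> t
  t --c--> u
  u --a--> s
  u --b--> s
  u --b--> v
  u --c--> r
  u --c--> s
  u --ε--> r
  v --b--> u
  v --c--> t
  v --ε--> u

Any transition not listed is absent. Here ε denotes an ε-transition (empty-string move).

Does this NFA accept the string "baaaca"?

No

Start in {q}.
Read 'b': q→∅; now ∅.
The set is empty and remains empty for the remaining 5 symbols.
The final set ∅ contains no accepting state.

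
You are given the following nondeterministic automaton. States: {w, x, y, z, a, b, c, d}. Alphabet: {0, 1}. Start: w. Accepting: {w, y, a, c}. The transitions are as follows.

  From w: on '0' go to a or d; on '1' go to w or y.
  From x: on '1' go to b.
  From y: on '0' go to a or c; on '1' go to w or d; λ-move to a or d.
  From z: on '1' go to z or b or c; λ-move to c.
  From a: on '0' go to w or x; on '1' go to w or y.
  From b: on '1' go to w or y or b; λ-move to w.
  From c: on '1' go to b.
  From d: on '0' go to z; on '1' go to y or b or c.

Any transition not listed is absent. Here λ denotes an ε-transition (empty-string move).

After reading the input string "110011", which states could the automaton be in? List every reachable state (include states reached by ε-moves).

Start in {w}.
Read '1': {w} → {w, y, a, d}.
Read '1': {w, y, a, d} → {w, y, a, b, c, d}.
Read '0': {w, y, a, b, c, d} → {w, x, z, a, c, d}.
Read '0': {w, x, z, a, c, d} → {w, x, z, a, c, d}.
Read '1': {w, x, z, a, c, d} → {w, y, z, a, b, c, d}.
Read '1': {w, y, z, a, b, c, d} → {w, y, z, a, b, c, d}.

{w, y, z, a, b, c, d}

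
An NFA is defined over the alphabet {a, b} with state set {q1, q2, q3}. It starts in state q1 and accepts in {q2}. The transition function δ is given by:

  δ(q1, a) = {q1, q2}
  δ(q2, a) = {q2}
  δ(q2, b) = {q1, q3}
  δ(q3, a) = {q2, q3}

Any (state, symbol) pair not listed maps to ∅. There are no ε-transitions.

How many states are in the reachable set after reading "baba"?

Start in {q1}.
Read 'b': {q1} → ∅.
The set is empty and remains empty for the remaining 3 symbols.
That set has 0 states.

0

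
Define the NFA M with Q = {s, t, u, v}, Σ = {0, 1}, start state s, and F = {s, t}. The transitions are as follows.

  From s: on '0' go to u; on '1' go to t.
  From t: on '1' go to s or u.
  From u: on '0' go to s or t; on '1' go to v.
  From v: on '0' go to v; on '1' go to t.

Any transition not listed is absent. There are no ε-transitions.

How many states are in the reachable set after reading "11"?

2

Start in {s}.
Read '1': {s} → {t}.
Read '1': {t} → {s, u}.
That set has 2 states.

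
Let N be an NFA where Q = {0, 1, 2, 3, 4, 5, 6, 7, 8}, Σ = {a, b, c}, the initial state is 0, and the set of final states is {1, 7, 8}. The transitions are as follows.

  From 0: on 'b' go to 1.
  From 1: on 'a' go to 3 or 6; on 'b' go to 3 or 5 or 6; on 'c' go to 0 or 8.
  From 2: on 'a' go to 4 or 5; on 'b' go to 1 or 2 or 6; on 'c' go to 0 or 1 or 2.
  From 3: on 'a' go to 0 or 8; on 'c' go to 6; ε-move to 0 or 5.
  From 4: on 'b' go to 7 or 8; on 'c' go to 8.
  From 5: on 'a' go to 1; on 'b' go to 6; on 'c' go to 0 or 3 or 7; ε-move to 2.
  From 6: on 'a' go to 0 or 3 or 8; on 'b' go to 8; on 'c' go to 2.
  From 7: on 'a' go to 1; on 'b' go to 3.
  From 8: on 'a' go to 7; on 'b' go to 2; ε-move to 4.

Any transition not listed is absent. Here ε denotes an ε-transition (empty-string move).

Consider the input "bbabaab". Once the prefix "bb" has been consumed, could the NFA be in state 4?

No

Start in {0}.
Read 'b': {0} → {1}.
Read 'b': {1} → {0, 2, 3, 5, 6}.
State 4 is not in {0, 2, 3, 5, 6}.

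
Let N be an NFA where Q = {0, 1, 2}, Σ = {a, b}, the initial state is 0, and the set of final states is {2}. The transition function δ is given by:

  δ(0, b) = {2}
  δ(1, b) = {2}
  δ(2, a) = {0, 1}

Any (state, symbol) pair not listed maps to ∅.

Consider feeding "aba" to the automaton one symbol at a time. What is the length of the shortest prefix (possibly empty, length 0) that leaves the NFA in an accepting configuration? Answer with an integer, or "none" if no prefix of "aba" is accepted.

Start in {0}.
Read 'a': {0} → ∅.
The set is empty and remains empty for the remaining 2 symbols.
No reachable set along the way intersects F.

none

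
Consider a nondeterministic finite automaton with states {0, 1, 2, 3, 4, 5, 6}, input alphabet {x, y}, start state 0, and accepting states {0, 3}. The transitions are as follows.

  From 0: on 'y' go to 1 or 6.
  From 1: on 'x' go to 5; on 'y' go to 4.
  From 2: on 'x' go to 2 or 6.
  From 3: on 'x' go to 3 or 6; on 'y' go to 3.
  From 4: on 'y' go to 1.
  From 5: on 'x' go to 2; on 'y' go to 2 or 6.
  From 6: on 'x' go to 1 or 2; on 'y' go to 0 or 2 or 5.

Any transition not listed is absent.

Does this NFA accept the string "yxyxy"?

Start in {0}.
Read 'y': {0} → {1, 6}.
Read 'x': {1, 6} → {1, 2, 5}.
Read 'y': {1, 2, 5} → {2, 4, 6}.
Read 'x': {2, 4, 6} → {1, 2, 6}.
Read 'y': {1, 2, 6} → {0, 2, 4, 5}.
The final set {0, 2, 4, 5} contains the accepting state 0.

Yes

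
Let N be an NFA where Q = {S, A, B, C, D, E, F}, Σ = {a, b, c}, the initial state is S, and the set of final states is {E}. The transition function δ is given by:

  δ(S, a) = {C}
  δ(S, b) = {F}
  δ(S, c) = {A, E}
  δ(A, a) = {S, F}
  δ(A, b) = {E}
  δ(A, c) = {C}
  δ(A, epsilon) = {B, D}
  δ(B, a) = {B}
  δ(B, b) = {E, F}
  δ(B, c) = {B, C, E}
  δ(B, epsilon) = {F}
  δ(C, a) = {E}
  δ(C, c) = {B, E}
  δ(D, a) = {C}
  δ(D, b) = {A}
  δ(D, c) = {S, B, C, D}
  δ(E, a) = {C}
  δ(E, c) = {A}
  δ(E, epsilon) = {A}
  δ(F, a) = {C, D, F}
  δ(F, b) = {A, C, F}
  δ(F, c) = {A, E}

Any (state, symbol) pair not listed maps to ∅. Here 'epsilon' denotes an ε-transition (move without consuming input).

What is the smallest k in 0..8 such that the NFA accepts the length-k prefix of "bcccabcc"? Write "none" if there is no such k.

2

Start in {S}.
Read 'b': S→{F}; now {F}.
Read 'c': F→{A, E}; union {A, E}; ε-closure = {A, B, D, E, F}.
None of the earlier sets intersect F, but {A, B, D, E, F} does.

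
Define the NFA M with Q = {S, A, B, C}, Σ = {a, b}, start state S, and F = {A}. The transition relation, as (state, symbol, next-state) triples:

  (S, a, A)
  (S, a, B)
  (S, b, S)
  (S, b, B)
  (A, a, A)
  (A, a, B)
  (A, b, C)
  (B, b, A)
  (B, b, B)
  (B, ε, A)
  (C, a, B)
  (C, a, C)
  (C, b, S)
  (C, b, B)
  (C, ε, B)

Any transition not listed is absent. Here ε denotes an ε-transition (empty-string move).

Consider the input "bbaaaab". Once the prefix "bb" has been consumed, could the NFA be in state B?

Start in {S}.
Read 'b': S→{S, B}; union {S, B}; ε-closure = {S, A, B}.
Read 'b': S→{S, B}, A→{C}, B→{A, B}; now {S, A, B, C}.
State B is in {S, A, B, C}.

Yes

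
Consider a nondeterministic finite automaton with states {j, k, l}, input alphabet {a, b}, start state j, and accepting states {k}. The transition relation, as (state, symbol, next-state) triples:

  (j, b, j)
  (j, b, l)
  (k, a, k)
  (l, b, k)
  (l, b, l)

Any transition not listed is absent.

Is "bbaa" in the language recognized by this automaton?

Start in {j}.
Read 'b': j→{j, l}; now {j, l}.
Read 'b': j→{j, l}, l→{k, l}; now {j, k, l}.
Read 'a': j→∅, k→{k}, l→∅; now {k}.
Read 'a': k→{k}; now {k}.
The final set {k} contains the accepting state k.

Yes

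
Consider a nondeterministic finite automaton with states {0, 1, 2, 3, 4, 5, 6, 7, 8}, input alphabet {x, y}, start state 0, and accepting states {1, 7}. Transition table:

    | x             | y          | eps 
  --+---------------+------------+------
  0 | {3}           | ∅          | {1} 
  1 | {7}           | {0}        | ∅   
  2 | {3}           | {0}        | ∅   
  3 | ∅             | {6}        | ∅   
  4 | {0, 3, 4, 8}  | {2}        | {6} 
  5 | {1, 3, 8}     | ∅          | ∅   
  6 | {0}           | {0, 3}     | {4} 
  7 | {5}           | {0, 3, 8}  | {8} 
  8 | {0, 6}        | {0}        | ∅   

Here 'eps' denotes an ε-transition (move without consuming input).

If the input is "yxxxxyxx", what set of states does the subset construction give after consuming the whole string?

{0, 1, 3, 4, 5, 6, 7, 8}

Start: ε-closure({0}) = {0, 1}.
Read 'y': 0→∅, 1→{0}; union {0}; ε-closure = {0, 1}.
Read 'x': 0→{3}, 1→{7}; union {3, 7}; ε-closure = {3, 7, 8}.
Read 'x': 3→∅, 7→{5}, 8→{0, 6}; union {0, 5, 6}; ε-closure = {0, 1, 4, 5, 6}.
Read 'x': 0→{3}, 1→{7}, 4→{0, 3, 4, 8}, 5→{1, 3, 8}, 6→{0}; union {0, 1, 3, 4, 7, 8}; ε-closure = {0, 1, 3, 4, 6, 7, 8}.
Read 'x': 0→{3}, 1→{7}, 3→∅, 4→{0, 3, 4, 8}, 6→{0}, 7→{5}, 8→{0, 6}; union {0, 3, 4, 5, 6, 7, 8}; ε-closure = {0, 1, 3, 4, 5, 6, 7, 8}.
Read 'y': 0→∅, 1→{0}, 3→{6}, 4→{2}, 5→∅, 6→{0, 3}, 7→{0, 3, 8}, 8→{0}; union {0, 2, 3, 6, 8}; ε-closure = {0, 1, 2, 3, 4, 6, 8}.
Read 'x': 0→{3}, 1→{7}, 2→{3}, 3→∅, 4→{0, 3, 4, 8}, 6→{0}, 8→{0, 6}; union {0, 3, 4, 6, 7, 8}; ε-closure = {0, 1, 3, 4, 6, 7, 8}.
Read 'x': 0→{3}, 1→{7}, 3→∅, 4→{0, 3, 4, 8}, 6→{0}, 7→{5}, 8→{0, 6}; union {0, 3, 4, 5, 6, 7, 8}; ε-closure = {0, 1, 3, 4, 5, 6, 7, 8}.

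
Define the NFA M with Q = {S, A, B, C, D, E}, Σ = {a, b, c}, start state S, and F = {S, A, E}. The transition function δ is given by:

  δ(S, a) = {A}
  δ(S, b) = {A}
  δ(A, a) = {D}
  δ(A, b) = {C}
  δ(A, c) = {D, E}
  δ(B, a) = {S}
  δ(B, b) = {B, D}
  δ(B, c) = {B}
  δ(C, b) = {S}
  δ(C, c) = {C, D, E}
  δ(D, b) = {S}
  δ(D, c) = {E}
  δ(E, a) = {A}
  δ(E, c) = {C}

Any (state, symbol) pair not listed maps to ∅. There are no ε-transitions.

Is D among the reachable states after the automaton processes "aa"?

Start in {S}.
Read 'a': {S} → {A}.
Read 'a': {A} → {D}.
State D is in {D}.

Yes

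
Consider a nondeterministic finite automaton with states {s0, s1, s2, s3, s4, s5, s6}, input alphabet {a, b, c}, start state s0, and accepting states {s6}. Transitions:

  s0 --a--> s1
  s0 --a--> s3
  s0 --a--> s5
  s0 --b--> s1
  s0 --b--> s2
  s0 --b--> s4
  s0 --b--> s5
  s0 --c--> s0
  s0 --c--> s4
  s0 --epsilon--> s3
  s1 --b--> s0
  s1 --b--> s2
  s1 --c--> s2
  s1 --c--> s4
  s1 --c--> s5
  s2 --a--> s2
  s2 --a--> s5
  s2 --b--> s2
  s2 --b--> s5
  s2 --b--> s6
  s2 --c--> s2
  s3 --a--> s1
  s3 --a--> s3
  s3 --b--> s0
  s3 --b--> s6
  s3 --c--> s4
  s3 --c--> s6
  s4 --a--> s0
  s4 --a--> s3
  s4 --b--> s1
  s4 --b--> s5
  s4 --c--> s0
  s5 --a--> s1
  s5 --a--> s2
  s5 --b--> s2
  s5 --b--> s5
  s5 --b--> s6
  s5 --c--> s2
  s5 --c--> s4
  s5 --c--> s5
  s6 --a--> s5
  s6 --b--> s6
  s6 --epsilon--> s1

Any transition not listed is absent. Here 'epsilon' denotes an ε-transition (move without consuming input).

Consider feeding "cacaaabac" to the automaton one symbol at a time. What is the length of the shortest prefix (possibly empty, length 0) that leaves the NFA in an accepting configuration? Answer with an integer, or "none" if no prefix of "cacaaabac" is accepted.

1

Start: ε-closure({s0}) = {s0, s3}.
Read 'c': s0→{s0, s4}, s3→{s4, s6}; union {s0, s4, s6}; ε-closure = {s0, s1, s3, s4, s6}.
None of the earlier sets intersect F, but {s0, s1, s3, s4, s6} does.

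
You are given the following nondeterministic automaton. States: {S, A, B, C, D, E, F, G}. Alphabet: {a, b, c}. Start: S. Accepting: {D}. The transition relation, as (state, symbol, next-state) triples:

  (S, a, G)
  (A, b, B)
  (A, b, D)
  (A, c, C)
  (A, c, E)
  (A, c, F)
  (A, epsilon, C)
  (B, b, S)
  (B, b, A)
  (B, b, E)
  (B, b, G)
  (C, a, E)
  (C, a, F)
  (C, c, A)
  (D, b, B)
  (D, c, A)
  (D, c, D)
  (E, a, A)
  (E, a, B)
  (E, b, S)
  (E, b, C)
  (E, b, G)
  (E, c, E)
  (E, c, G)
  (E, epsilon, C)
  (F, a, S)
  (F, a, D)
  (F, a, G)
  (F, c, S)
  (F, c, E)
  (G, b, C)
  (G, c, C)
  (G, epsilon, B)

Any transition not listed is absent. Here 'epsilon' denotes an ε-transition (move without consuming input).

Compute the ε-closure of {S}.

Begin with {S}.
No ε-moves leave this set, so the closure equals the set itself.

{S}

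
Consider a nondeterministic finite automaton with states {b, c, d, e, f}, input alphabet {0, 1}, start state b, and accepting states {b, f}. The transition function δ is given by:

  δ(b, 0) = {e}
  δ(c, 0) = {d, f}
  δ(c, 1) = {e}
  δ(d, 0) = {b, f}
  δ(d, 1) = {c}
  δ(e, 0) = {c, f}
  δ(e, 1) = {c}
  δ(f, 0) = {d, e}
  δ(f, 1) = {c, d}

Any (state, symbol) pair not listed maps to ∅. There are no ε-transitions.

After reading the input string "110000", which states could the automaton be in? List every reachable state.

Start in {b}.
Read '1': b→∅; now ∅.
The set is empty and remains empty for the remaining 5 symbols.

∅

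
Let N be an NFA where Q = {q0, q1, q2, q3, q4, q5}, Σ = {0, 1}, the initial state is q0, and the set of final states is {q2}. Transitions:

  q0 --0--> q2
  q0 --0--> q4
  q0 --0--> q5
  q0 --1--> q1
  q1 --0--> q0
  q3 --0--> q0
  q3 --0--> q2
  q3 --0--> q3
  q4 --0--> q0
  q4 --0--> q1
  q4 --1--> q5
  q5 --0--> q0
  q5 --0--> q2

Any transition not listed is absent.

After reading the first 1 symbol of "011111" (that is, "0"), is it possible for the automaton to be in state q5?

Yes

Start in {q0}.
Read '0': {q0} → {q2, q4, q5}.
State q5 is in {q2, q4, q5}.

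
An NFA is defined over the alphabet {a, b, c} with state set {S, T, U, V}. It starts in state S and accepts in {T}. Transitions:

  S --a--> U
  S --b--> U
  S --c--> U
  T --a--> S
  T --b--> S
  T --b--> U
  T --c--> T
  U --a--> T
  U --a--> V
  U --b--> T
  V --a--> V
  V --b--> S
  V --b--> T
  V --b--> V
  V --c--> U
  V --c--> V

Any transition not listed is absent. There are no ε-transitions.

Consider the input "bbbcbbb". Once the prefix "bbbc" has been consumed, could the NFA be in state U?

Yes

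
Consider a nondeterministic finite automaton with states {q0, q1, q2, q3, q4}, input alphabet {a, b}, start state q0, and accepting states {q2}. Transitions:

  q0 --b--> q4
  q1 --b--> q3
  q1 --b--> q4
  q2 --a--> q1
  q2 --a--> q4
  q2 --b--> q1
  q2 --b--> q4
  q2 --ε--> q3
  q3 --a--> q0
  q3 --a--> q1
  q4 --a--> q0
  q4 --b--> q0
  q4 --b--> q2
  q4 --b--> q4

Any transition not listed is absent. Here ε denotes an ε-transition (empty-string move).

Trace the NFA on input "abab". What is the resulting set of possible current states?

Start in {q0}.
Read 'a': q0→∅; now ∅.
The set is empty and remains empty for the remaining 3 symbols.

∅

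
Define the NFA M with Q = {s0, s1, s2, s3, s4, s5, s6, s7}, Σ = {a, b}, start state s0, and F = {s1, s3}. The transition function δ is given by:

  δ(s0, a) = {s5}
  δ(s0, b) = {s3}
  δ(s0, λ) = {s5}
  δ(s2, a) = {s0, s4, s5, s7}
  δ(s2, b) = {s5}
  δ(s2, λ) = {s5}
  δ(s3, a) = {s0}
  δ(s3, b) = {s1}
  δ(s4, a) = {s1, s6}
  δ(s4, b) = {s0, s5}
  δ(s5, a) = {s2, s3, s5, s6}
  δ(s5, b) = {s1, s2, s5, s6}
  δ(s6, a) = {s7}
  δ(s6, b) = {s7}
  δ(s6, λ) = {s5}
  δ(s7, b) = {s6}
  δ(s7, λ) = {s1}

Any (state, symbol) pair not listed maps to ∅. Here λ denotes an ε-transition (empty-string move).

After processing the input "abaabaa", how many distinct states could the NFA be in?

8

Start: ε-closure({s0}) = {s0, s5}.
Read 'a': s0→{s5}, s5→{s2, s3, s5, s6}; now {s2, s3, s5, s6}.
Read 'b': s2→{s5}, s3→{s1}, s5→{s1, s2, s5, s6}, s6→{s7}; now {s1, s2, s5, s6, s7}.
Read 'a': s1→∅, s2→{s0, s4, s5, s7}, s5→{s2, s3, s5, s6}, s6→{s7}, s7→∅; union {s0, s2, s3, s4, s5, s6, s7}; ε-closure = {s0, s1, s2, s3, s4, s5, s6, s7}.
Read 'a': s0→{s5}, s1→∅, s2→{s0, s4, s5, s7}, s3→{s0}, s4→{s1, s6}, s5→{s2, s3, s5, s6}, s6→{s7}, s7→∅; now {s0, s1, s2, s3, s4, s5, s6, s7}.
Read 'b': s0→{s3}, s1→∅, s2→{s5}, s3→{s1}, s4→{s0, s5}, s5→{s1, s2, s5, s6}, s6→{s7}, s7→{s6}; now {s0, s1, s2, s3, s5, s6, s7}.
Read 'a': s0→{s5}, s1→∅, s2→{s0, s4, s5, s7}, s3→{s0}, s5→{s2, s3, s5, s6}, s6→{s7}, s7→∅; union {s0, s2, s3, s4, s5, s6, s7}; ε-closure = {s0, s1, s2, s3, s4, s5, s6, s7}.
Read 'a': s0→{s5}, s1→∅, s2→{s0, s4, s5, s7}, s3→{s0}, s4→{s1, s6}, s5→{s2, s3, s5, s6}, s6→{s7}, s7→∅; now {s0, s1, s2, s3, s4, s5, s6, s7}.
That set has 8 states.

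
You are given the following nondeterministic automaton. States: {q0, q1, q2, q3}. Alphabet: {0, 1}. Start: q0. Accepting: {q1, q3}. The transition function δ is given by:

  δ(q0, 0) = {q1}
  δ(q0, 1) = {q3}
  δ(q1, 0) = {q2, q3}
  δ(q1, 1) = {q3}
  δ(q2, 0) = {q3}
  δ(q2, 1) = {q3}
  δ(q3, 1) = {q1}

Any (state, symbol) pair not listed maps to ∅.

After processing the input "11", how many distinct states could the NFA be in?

Start in {q0}.
Read '1': q0→{q3}; now {q3}.
Read '1': q3→{q1}; now {q1}.
That set has 1 state.

1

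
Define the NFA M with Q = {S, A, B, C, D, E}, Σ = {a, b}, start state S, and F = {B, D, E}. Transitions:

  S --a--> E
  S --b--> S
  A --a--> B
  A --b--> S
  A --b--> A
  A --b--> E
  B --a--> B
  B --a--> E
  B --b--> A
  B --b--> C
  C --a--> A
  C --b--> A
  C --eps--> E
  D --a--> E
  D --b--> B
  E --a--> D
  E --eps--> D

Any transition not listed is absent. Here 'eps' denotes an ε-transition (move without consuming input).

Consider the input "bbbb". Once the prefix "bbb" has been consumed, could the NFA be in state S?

Start in {S}.
Read 'b': {S} → {S}.
Read 'b': {S} → {S}.
Read 'b': {S} → {S}.
State S is in {S}.

Yes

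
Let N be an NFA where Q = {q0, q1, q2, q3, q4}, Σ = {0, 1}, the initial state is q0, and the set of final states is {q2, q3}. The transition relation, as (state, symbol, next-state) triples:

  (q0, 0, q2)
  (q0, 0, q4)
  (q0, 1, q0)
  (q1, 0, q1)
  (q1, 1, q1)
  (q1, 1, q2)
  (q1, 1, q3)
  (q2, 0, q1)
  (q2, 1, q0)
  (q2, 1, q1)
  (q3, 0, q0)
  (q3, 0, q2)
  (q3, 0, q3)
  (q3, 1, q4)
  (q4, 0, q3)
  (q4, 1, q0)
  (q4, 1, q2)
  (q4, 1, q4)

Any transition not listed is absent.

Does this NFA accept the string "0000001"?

Start in {q0}.
Read '0': q0→{q2, q4}; now {q2, q4}.
Read '0': q2→{q1}, q4→{q3}; now {q1, q3}.
Read '0': q1→{q1}, q3→{q0, q2, q3}; now {q0, q1, q2, q3}.
Read '0': q0→{q2, q4}, q1→{q1}, q2→{q1}, q3→{q0, q2, q3}; now {q0, q1, q2, q3, q4}.
Read '0': q0→{q2, q4}, q1→{q1}, q2→{q1}, q3→{q0, q2, q3}, q4→{q3}; now {q0, q1, q2, q3, q4}.
Read '0': q0→{q2, q4}, q1→{q1}, q2→{q1}, q3→{q0, q2, q3}, q4→{q3}; now {q0, q1, q2, q3, q4}.
Read '1': q0→{q0}, q1→{q1, q2, q3}, q2→{q0, q1}, q3→{q4}, q4→{q0, q2, q4}; now {q0, q1, q2, q3, q4}.
The final set {q0, q1, q2, q3, q4} contains the accepting states q2, q3.

Yes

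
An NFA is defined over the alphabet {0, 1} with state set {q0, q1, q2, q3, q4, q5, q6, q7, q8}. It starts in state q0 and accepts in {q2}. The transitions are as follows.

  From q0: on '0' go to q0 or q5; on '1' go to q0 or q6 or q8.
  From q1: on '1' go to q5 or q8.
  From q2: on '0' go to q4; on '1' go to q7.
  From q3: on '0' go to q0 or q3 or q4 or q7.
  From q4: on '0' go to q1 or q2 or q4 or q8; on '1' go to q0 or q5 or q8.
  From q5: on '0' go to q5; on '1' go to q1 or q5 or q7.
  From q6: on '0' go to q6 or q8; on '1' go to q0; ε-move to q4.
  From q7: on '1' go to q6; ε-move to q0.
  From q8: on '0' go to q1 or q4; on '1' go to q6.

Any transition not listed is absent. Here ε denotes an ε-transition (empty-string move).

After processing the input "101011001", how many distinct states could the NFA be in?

7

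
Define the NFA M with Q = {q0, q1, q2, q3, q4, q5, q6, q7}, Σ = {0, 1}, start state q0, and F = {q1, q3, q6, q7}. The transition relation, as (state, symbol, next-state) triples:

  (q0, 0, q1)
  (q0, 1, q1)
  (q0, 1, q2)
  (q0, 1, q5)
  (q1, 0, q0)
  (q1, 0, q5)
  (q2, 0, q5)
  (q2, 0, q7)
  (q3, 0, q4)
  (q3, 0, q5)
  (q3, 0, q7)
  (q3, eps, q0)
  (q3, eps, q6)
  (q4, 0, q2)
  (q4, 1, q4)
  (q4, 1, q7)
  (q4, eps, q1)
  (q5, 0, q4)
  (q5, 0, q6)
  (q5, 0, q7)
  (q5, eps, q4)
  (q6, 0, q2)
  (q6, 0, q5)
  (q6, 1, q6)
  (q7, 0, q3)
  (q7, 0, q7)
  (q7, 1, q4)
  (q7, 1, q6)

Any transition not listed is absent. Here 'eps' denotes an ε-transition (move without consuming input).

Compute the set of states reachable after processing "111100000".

Start in {q0}.
Read '1': {q0} → {q1, q2, q4, q5}.
Read '1': {q1, q2, q4, q5} → {q1, q4, q7}.
Read '1': {q1, q4, q7} → {q1, q4, q6, q7}.
Read '1': {q1, q4, q6, q7} → {q1, q4, q6, q7}.
Read '0': {q1, q4, q6, q7} → {q0, q1, q2, q3, q4, q5, q6, q7}.
Read '0': {q0, q1, q2, q3, q4, q5, q6, q7} → {q0, q1, q2, q3, q4, q5, q6, q7}.
Read '0': {q0, q1, q2, q3, q4, q5, q6, q7} → {q0, q1, q2, q3, q4, q5, q6, q7}.
Read '0': {q0, q1, q2, q3, q4, q5, q6, q7} → {q0, q1, q2, q3, q4, q5, q6, q7}.
Read '0': {q0, q1, q2, q3, q4, q5, q6, q7} → {q0, q1, q2, q3, q4, q5, q6, q7}.

{q0, q1, q2, q3, q4, q5, q6, q7}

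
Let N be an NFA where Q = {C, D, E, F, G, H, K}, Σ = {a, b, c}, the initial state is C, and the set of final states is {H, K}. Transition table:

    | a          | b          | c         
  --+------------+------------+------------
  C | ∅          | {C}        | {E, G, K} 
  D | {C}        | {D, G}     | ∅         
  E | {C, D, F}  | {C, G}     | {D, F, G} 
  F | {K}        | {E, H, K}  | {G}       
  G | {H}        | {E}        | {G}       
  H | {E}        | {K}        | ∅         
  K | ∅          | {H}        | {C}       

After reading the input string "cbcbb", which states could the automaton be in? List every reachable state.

{C, D, E, G, H, K}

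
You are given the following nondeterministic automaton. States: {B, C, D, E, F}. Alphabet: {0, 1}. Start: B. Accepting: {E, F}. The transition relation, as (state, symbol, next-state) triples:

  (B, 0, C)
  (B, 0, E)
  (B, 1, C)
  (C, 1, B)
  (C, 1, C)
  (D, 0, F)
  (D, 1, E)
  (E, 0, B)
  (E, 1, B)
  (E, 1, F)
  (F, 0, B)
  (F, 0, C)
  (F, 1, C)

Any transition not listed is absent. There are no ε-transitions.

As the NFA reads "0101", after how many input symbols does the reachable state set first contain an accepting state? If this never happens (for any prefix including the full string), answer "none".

1

Start in {B}.
Read '0': {B} → {C, E}.
None of the earlier sets intersect F, but {C, E} does.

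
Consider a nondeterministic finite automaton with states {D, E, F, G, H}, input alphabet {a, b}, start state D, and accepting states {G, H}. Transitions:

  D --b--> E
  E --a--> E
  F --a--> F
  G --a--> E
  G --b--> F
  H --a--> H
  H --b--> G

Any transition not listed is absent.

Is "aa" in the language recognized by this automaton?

No

Start in {D}.
Read 'a': D→∅; now ∅.
The set is empty and remains empty for the remaining 1 symbol.
The final set ∅ contains no accepting state.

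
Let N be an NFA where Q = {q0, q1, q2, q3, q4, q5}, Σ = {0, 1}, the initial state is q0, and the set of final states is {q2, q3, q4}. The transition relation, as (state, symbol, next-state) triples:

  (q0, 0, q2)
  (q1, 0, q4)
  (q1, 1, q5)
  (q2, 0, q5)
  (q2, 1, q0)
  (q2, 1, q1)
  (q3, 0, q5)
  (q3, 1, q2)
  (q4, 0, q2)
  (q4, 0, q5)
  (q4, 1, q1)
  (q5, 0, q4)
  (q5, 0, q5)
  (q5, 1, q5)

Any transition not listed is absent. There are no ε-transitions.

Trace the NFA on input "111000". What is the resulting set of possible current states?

Start in {q0}.
Read '1': {q0} → ∅.
The set is empty and remains empty for the remaining 5 symbols.

∅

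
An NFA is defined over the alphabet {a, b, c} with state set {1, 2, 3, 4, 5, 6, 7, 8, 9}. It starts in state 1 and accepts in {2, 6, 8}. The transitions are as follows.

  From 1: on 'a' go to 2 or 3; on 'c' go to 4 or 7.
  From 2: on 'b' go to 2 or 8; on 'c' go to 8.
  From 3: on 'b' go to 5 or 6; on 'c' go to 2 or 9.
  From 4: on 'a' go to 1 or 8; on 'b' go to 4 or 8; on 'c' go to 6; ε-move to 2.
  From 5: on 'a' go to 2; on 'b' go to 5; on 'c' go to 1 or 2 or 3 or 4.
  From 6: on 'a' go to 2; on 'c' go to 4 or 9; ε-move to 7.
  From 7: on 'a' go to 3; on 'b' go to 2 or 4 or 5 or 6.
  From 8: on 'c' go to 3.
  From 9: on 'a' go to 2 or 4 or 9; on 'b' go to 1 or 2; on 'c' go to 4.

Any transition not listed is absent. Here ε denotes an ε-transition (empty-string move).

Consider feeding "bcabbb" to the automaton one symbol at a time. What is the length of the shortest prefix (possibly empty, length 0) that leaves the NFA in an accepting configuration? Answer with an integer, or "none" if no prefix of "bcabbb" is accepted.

Start in {1}.
Read 'b': 1→∅; now ∅.
The set is empty and remains empty for the remaining 5 symbols.
No reachable set along the way intersects F.

none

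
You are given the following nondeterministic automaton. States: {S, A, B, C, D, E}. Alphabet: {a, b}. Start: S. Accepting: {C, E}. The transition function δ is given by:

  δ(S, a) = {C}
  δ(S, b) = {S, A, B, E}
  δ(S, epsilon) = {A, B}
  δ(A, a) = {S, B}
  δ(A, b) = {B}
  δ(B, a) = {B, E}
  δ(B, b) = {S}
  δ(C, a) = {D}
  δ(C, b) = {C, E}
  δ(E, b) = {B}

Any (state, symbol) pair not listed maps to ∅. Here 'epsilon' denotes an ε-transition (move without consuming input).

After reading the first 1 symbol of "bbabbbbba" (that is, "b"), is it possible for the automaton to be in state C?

No

Start: ε-closure({S}) = {S, A, B}.
Read 'b': S→{S, A, B, E}, A→{B}, B→{S}; now {S, A, B, E}.
State C is not in {S, A, B, E}.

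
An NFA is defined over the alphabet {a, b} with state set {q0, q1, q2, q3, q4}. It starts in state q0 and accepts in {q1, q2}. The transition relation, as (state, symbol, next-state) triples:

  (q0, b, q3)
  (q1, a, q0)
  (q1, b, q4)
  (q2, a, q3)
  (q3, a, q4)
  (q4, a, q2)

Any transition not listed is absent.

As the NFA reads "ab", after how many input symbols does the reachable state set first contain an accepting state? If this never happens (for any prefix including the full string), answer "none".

Start in {q0}.
Read 'a': {q0} → ∅.
The set is empty and remains empty for the remaining 1 symbol.
No reachable set along the way intersects F.

none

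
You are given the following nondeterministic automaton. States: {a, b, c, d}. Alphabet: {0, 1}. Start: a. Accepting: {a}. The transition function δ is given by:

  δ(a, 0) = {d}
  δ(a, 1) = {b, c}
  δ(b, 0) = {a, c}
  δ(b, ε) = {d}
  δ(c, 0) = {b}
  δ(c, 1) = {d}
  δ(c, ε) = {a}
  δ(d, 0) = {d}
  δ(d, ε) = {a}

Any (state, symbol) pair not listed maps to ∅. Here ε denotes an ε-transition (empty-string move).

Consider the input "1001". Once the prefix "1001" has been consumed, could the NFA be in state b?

Start in {a}.
Read '1': {a} → {a, b, c, d}.
Read '0': {a, b, c, d} → {a, b, c, d}.
Read '0': {a, b, c, d} → {a, b, c, d}.
Read '1': {a, b, c, d} → {a, b, c, d}.
State b is in {a, b, c, d}.

Yes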